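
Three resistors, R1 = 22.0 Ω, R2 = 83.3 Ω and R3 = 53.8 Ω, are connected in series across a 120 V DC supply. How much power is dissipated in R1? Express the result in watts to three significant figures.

12.5 W

Every series element carries the same I. Get I from the total resistance, then P = I² × R1.
R_total = 22.0 + 83.3 + 53.8 = 159.1 Ω
I = V / R_total = 120 / 159.1 = 0.7542 A
P_R1 = I² × R1 = (0.7542)² × 22.0 = 12.52 W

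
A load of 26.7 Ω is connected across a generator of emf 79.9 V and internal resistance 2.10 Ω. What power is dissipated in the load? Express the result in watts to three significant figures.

206 W

The internal resistance and the load are in series, so the same I flows through both; get I from ε/(r+R), then I²R for the load.
I = ε / (r + R) = 79.9 / (2.10 + 26.7) = 2.774 A
P_load = I² R = (2.774)² × 26.7 = 205.5 W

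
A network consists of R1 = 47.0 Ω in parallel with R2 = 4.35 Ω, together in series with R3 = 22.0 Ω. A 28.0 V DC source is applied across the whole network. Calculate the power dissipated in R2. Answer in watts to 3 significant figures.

4.23 W

First find R_p for the parallel pair, then treat R_p + R3 as a series loop.
R_p = (47.0×4.35)/(47.0+4.35) = 3.981 Ω
R_total = R_p + 22.0 = 3.981 + 22.0 = 25.98 Ω
I = V / R_total = 28.0 / 25.98 = 1.078 A
Voltage across the parallel pair: V_p = I × R_p = 1.078 × 3.981 = 4.291 V
Use P = V²/R for R2 with V = V_p.
P_R2 = (4.291)² / 4.35 = 4.232 W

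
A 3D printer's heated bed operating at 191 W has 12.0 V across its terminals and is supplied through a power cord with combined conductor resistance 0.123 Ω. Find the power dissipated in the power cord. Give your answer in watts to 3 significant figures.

31.2 W

The power cord and load are in series, so the same current flows in both; the loss is I²R_line.
I = P / V = 191 / 12.0 = 15.92 A through the power cord.
P_line = I² R_line = (15.92)² × 0.123 = 31.16 W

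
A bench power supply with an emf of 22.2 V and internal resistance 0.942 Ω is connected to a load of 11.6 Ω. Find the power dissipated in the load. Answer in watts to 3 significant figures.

Find the circuit current first, then P = I²R for the load (series elements share I).
I = ε / (r + R) = 22.2 / (0.942 + 11.6) = 1.770 A
P_load = I² R = (1.770)² × 11.6 = 36.34 W

36.3 W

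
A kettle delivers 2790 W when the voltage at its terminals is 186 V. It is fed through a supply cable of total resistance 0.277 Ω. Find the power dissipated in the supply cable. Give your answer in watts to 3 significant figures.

The supply cable and load are in series, so the same current flows in both; the loss is I²R_line.
I = P / V = 2790 / 186 = 15.00 A through the supply cable.
P_line = I² R_line = (15.00)² × 0.277 = 62.33 W

62.3 W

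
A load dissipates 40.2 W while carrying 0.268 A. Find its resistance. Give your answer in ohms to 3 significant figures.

The two known quantities fix the third via R = P / I².
R = 40.2 / (0.2680)² = 559.7 Ω

560 Ω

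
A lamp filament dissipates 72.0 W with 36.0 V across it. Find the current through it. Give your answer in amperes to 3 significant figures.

2.00 A

From P = V I = I²R = V²/R, with the two given quantities we get I = P / V.
I = 72.0 / 36.0 = 2.000 A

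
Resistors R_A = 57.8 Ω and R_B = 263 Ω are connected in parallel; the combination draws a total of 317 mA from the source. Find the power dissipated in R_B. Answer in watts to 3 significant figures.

0.858 W

Only the total current is stated, so first find the parallel equivalent to get the voltage across the combination.
1/R_eq = 1/57.8 + 1/263 ⇒ R_eq = 47.39 Ω
V = I_total × R_eq = 0.3170 × 47.39 = 15.02 V
P_R_B = V² / R_B = (15.02)² / 263 = 0.8579 W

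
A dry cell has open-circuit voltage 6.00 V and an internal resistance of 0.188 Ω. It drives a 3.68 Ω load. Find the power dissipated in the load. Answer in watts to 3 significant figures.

8.85 W

With r and R in series, I = ε/(r+R); the load dissipates I²R.
I = ε / (r + R) = 6.00 / (0.188 + 3.68) = 1.551 A
P_load = I² R = (1.551)² × 3.68 = 8.855 W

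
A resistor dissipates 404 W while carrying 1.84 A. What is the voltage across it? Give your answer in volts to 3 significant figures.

Inverting the appropriate power form: V = P / I.
V = 404 / 1.840 = 219.6 V

220 V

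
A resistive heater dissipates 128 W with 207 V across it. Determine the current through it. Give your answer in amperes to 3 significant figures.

0.618 A

Inverting the appropriate power form: I = P / V.
I = 128 / 207 = 0.6184 A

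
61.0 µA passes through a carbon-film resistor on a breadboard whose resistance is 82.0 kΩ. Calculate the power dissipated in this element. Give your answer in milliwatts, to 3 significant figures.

0.305 mW

Knowing I and R, the power is just I²R — no need to find V first.
P = (0.00006100 A)² × 82000 Ω = 0.0003051 W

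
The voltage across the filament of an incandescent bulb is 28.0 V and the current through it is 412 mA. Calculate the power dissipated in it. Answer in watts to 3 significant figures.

With V and I both given, power follows immediately from P = V I.
P = 28.0 V × 0.4120 A = 11.54 W

11.5 W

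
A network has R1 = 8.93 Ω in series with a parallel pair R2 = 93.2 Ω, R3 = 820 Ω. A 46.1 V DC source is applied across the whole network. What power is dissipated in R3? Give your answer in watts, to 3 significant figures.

Replace R2 and R3 with their parallel equivalent so the circuit becomes R1 in series with R_p.
R_p = (93.2×820)/(93.2+820) = 83.69 Ω
R_total = 8.93 + 83.69 = 92.62 Ω
I = V / R_total = 46.1 / 92.62 = 0.4977 A
Voltage across the parallel pair: V_p = I × R_p = 0.4977 × 83.69 = 41.66 V
R3 sees V_p directly, so P = V_p² / R3.
P_R3 = (41.66)² / 820 = 2.116 W

2.12 W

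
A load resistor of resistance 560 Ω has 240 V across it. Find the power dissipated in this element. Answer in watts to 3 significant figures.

103 W

With V across and R both known, P = V²/R gives the dissipation directly.
P = (240 V)² / 560 Ω = 102.9 W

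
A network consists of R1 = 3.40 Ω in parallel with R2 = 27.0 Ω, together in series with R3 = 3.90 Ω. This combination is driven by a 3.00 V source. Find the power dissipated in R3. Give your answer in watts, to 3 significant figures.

Combine R1 and R2 into their parallel equivalent first, reducing the network to two series resistors.
R_p = (3.40×27.0)/(3.40+27.0) = 3.020 Ω
R_total = R_p + 3.90 = 3.020 + 3.90 = 6.920 Ω
I = V / R_total = 3.00 / 6.920 = 0.4335 A
R3 carries the full series current, so P = I²R.
P_R3 = (0.4335)² × 3.90 = 0.7330 W

0.733 W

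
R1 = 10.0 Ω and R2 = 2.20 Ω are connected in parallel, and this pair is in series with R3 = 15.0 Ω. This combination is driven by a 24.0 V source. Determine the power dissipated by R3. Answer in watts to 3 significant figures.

30.6 W

Reduce the parallel combination to a single R_p; the circuit then becomes R_p in series with the remaining resistor.
R_p = (10.0×2.20)/(10.0+2.20) = 1.803 Ω
R_total = R_p + 15.0 = 1.803 + 15.0 = 16.80 Ω
I = V / R_total = 24.0 / 16.80 = 1.428 A
All the supply current flows through R3; use P = I²R3.
P_R3 = (1.428)² × 15.0 = 30.60 W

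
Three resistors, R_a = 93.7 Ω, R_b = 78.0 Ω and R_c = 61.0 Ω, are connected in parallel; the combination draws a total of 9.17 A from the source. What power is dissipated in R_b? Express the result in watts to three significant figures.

The branches share the same voltage, but only the total current is given — find V from the equivalent resistance first.
1/R_eq = 1/93.7 + 1/78.0 + 1/61.0 ⇒ R_eq = 25.07 Ω
V = I_total × R_eq = 9.170 × 25.07 = 229.9 V
P_R_b = V² / R_b = (229.9)² / 78.0 = 677.6 W

678 W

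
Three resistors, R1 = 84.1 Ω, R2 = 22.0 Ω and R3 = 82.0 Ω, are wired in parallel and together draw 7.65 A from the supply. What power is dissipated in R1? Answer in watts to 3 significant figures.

Parallel branches share V, not I — compute V via R_eq, then use V²/R for the target branch.
1/R_eq = 1/84.1 + 1/22.0 + 1/82.0 ⇒ R_eq = 14.38 Ω
V = I_total × R_eq = 7.650 × 14.38 = 110.0 V
P_R1 = V² / R1 = (110.0)² / 84.1 = 143.9 W

144 W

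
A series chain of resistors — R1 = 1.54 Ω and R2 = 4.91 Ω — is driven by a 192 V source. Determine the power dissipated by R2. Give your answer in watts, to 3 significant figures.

4350 W

Every series element carries the same I. Get I from the total resistance, then P = I² × R2.
R_total = 1.54 + 4.91 = 6.450 Ω
I = V / R_total = 192 / 6.450 = 29.77 A
P_R2 = I² × R2 = (29.77)² × 4.91 = 4351 W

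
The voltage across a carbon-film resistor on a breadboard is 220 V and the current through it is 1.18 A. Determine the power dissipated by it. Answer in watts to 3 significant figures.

Both the voltage across and the current through the element are known, so P = V I applies directly.
P = 220 V × 1.180 A = 259.6 W

260 W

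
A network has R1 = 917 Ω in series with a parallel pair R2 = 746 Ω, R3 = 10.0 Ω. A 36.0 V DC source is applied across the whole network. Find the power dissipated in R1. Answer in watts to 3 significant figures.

1.38 W

First combine the parallel branches into one equivalent R_p, then R1 + R_p is a series pair.
R_p = (746×10.0)/(746+10.0) = 9.868 Ω
R_total = 917 + 9.868 = 926.9 Ω
I = V / R_total = 36.0 / 926.9 = 0.03884 A
R1 carries the full series current, so P = I²R.
P_R1 = (0.03884)² × 917 = 1.383 W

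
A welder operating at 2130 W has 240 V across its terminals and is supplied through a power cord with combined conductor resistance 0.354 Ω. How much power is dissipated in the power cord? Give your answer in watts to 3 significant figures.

27.9 W

The power cord is a series resistance carrying the load current; its dissipation is I²R_line.
I = P / V = 2130 / 240 = 8.875 A through the power cord.
P_line = I² R_line = (8.875)² × 0.354 = 27.88 W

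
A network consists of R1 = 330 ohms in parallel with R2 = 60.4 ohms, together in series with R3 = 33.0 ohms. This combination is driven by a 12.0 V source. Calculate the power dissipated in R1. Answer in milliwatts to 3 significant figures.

161 mW

Combine R1 and R2 into their parallel equivalent first, reducing the network to two series resistors.
R_p = (330×60.4)/(330+60.4) = 51.06 Ω
R_total = R_p + 33.0 = 51.06 + 33.0 = 84.06 Ω
I = V / R_total = 12.0 / 84.06 = 0.1428 A
Voltage across the parallel pair: V_p = I × R_p = 0.1428 × 51.06 = 7.289 V
R1 has V_p across it, so P = V_p²/R1.
P_R1 = (7.289)² / 330 = 0.1610 W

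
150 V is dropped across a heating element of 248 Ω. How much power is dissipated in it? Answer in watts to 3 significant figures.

90.7 W

We know the drop across the element and its resistance — P = V²/R, one step.
P = (150 V)² / 248 Ω = 90.73 W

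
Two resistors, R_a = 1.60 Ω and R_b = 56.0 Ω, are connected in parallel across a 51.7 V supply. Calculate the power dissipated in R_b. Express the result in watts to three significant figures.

47.7 W

Parallel branches share the same voltage; P = V²/R gives the branch power in one step.
P_R_b = V² / R_b = (51.7)² / 56.0 Ω = 47.73 W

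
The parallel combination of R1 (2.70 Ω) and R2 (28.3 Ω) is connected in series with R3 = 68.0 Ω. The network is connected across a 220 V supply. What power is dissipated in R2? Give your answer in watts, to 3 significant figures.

Combine R1 and R2 into their parallel equivalent first, reducing the network to two series resistors.
R_p = (2.70×28.3)/(2.70+28.3) = 2.465 Ω
R_total = R_p + 68.0 = 2.465 + 68.0 = 70.46 Ω
I = V / R_total = 220 / 70.46 = 3.122 A
Voltage across the parallel pair: V_p = I × R_p = 3.122 × 2.465 = 7.696 V
Use P = V²/R for R2 with V = V_p.
P_R2 = (7.696)² / 28.3 = 2.093 W

2.09 W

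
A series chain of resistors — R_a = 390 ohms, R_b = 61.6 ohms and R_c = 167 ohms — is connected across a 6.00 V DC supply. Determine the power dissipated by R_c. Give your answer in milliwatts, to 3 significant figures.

Every series element carries the same I. Get I from the total resistance, then P = I² × R_c.
R_total = 390 + 61.6 + 167 = 618.6 Ω
I = V / R_total = 6.00 / 618.6 = 0.009699 A
P_R_c = I² × R_c = (0.009699)² × 167 = 0.01571 W

15.7 mW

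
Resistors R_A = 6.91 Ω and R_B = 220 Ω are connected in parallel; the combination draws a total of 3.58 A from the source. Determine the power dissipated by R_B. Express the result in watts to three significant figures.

Parallel branches share V, not I — compute V via R_eq, then use V²/R for the target branch.
1/R_eq = 1/6.91 + 1/220 ⇒ R_eq = 6.700 Ω
V = I_total × R_eq = 3.580 × 6.700 = 23.98 V
P_R_B = V² / R_B = (23.98)² / 220 = 2.615 W

2.61 W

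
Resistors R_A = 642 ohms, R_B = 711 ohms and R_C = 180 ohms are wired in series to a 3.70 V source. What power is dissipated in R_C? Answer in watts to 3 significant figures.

In a series string the same current flows through every resistor — find that current, then P = I²R for the one we want.
R_total = 642 + 711 + 180 = 1533 Ω
I = V / R_total = 3.70 / 1533 = 0.002414 A
P_R_C = I² × R_C = (0.002414)² × 180 = 0.001049 W

0.00105 W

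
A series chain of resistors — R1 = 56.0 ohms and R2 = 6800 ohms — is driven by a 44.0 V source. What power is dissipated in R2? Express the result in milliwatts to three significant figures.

280 mW

The current is common to all series resistors; compute it, then apply P = I²R for the target.
R_total = 56.0 + 6800 = 6856 Ω
I = V / R_total = 44.0 / 6856 = 0.006418 A
P_R2 = I² × R2 = (0.006418)² × 6800 = 0.2801 W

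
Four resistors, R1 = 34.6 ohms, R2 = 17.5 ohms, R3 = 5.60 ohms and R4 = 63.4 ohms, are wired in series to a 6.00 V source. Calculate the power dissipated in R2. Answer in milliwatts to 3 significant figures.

43.0 mW

The current is common to all series resistors; compute it, then apply P = I²R for the target.
R_total = 34.6 + 17.5 + 5.60 + 63.4 = 121.1 Ω
I = V / R_total = 6.00 / 121.1 = 0.04955 A
P_R2 = I² × R2 = (0.04955)² × 17.5 = 0.04296 W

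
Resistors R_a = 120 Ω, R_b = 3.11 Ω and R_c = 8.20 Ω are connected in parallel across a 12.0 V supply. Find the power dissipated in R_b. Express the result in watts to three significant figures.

46.3 W

Each parallel branch sees the full supply voltage, so P = V²/R applies directly to the target branch.
P_R_b = V² / R_b = (12.0)² / 3.11 Ω = 46.30 W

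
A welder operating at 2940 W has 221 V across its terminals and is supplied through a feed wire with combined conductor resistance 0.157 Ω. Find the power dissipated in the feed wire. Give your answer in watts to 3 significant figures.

Only the current and the line resistance are needed for the I²R loss.
I = P / V = 2940 / 221 = 13.30 A through the feed wire.
P_line = I² R_line = (13.30)² × 0.157 = 27.78 W

27.8 W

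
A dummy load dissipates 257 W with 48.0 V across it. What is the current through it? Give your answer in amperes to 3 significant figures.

5.35 A

Inverting the appropriate power form: I = P / V.
I = 257 / 48.0 = 5.354 A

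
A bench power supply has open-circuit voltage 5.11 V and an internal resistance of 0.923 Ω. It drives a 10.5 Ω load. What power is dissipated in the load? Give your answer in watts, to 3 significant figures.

With r and R in series, I = ε/(r+R); the load dissipates I²R.
I = ε / (r + R) = 5.11 / (0.923 + 10.5) = 0.4473 A
P_load = I² R = (0.4473)² × 10.5 = 2.101 W

2.10 W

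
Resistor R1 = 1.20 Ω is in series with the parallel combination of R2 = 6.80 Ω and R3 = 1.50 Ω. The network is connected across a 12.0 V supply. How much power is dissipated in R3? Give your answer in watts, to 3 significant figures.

24.6 W

Collapse R2‖R3 to a single equivalent, reducing the network to two series elements.
R_p = (6.80×1.50)/(6.80+1.50) = 1.229 Ω
R_total = 1.20 + 1.229 = 2.429 Ω
I = V / R_total = 12.0 / 2.429 = 4.940 A
Voltage across the parallel pair: V_p = I × R_p = 4.940 × 1.229 = 6.071 V
R3 is across V_p, so use P = V²/R for that branch.
P_R3 = (6.071)² / 1.50 = 24.57 W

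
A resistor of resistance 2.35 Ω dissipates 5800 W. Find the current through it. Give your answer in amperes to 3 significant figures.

Inverting the appropriate power form: I = √(P / R).
I = √(5800 / 2.35) = 49.68 A

49.7 A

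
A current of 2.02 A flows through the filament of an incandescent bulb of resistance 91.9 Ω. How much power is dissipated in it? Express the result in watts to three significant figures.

With I and R stated, P = I²R applies in one step.
P = (2.020 A)² × 91.9 Ω = 375.0 W

375 W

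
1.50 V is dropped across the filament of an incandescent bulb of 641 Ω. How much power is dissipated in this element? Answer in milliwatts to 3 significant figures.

With V across and R both known, P = V²/R gives the dissipation directly.
P = (1.50 V)² / 641 Ω = 0.003510 W

3.51 mW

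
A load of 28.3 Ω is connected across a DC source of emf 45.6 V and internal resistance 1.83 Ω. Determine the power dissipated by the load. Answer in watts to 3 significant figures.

64.8 W

The internal resistance and the load are in series, so the same I flows through both; get I from ε/(r+R), then I²R for the load.
I = ε / (r + R) = 45.6 / (1.83 + 28.3) = 1.513 A
P_load = I² R = (1.513)² × 28.3 = 64.82 W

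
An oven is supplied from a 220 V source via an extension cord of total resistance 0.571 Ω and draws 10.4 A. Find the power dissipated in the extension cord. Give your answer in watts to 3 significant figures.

Line loss is just I²R for the cable — we know both I and R_line directly.
The extension cord carries the full 10.4 A.
P_line = I² R_line = (10.40)² × 0.571 = 61.76 W

61.8 W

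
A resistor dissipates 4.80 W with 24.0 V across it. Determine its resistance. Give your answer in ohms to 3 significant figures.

From P = V I = I²R = V²/R, with the two given quantities we get R = V² / P.
R = (24.0)² / 4.80 = 120.0 Ω

120 Ω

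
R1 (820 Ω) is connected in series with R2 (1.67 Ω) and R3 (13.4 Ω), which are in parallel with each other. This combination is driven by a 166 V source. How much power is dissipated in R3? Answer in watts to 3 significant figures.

First combine the parallel branches into one equivalent R_p, then R1 + R_p is a series pair.
R_p = (1.67×13.4)/(1.67+13.4) = 1.485 Ω
R_total = 820 + 1.485 = 821.5 Ω
I = V / R_total = 166 / 821.5 = 0.2021 A
Voltage across the parallel pair: V_p = I × R_p = 0.2021 × 1.485 = 0.3001 V
With V_p across R3, its power is V_p²/R3.
P_R3 = (0.3001)² / 13.4 = 0.006719 W

0.00672 W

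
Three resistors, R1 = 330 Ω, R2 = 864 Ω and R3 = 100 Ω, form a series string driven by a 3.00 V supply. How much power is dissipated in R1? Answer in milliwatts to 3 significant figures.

Every series element carries the same I. Get I from the total resistance, then P = I² × R1.
R_total = 330 + 864 + 100 = 1294 Ω
I = V / R_total = 3.00 / 1294 = 0.002318 A
P_R1 = I² × R1 = (0.002318)² × 330 = 0.001774 W

1.77 mW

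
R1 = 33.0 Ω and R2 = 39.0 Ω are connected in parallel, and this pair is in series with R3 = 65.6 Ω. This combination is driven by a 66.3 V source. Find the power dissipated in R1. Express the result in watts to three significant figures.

6.11 W

Collapse the R1‖R2 pair into one equivalent R_p; then R_p and R3 form a series string.
R_p = (33.0×39.0)/(33.0+39.0) = 17.88 Ω
R_total = R_p + 65.6 = 17.88 + 65.6 = 83.47 Ω
I = V / R_total = 66.3 / 83.47 = 0.7942 A
Voltage across the parallel pair: V_p = I × R_p = 0.7942 × 17.88 = 14.20 V
R1 has V_p across it, so P = V_p²/R1.
P_R1 = (14.20)² / 33.0 = 6.108 W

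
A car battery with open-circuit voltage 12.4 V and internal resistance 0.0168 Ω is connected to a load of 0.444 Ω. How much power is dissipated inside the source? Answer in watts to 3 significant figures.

12.2 W

The source's internal resistance is just another series element carrying I; its dissipation is I²r.
I = ε / (r + R) = 12.4 / (0.0168 + 0.444) = 26.91 A
P_int = I² r = (26.91)² × 0.0168 = 12.17 W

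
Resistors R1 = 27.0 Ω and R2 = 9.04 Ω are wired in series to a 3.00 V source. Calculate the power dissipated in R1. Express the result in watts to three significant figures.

0.187 W

The current is common to all series resistors; compute it, then apply P = I²R for the target.
R_total = 27.0 + 9.04 = 36.04 Ω
I = V / R_total = 3.00 / 36.04 = 0.08324 A
P_R1 = I² × R1 = (0.08324)² × 27.0 = 0.1871 W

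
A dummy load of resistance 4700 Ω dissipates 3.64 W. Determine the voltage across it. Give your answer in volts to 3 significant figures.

131 V

Inverting the appropriate power form: V = √(P R).
V = √(3.64 × 4700) = 130.8 V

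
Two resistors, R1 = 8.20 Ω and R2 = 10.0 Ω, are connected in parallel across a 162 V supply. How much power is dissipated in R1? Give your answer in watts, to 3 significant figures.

Each parallel branch sees the full supply voltage, so P = V²/R applies directly to the target branch.
P_R1 = V² / R1 = (162)² / 8.20 Ω = 3200 W

3200 W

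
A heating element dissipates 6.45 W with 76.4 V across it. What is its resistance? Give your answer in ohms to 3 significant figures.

905 Ω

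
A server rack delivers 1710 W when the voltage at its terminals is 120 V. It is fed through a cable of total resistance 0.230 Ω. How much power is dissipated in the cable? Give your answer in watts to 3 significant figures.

46.7 W

The cable and load are in series, so the same current flows in both; the loss is I²R_line.
I = P / V = 1710 / 120 = 14.25 A through the cable.
P_line = I² R_line = (14.25)² × 0.230 = 46.70 W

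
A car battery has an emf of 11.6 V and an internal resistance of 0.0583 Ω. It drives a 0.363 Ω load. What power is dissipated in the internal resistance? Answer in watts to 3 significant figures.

44.2 W

The source's internal resistance is just another series element carrying I; its dissipation is I²r.
I = ε / (r + R) = 11.6 / (0.0583 + 0.363) = 27.53 A
P_int = I² r = (27.53)² × 0.0583 = 44.20 W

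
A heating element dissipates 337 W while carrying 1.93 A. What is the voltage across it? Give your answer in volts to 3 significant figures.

Rearranging the power relation for the two known quantities gives V = P / I.
V = 337 / 1.930 = 174.6 V

175 V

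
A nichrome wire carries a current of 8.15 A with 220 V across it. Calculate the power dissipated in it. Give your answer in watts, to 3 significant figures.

1790 W

Since both terminal voltage and current are stated, P = V I gives the power in one step.
P = 220 V × 8.150 A = 1793 W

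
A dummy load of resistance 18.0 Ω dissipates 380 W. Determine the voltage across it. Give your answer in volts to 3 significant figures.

82.7 V

Inverting the appropriate power form: V = √(P R).
V = √(380 × 18.0) = 82.70 V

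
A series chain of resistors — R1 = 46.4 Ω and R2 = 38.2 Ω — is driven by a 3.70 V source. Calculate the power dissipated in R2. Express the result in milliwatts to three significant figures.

73.1 mW

Every series element carries the same I. Get I from the total resistance, then P = I² × R2.
R_total = 46.4 + 38.2 = 84.60 Ω
I = V / R_total = 3.70 / 84.60 = 0.04374 A
P_R2 = I² × R2 = (0.04374)² × 38.2 = 0.07307 W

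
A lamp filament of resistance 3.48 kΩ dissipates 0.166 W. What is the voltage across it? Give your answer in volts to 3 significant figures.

24.0 V

From P = V I = I²R = V²/R, with the two given quantities we get V = √(P R).
V = √(0.166 × 3480) = 24.03 V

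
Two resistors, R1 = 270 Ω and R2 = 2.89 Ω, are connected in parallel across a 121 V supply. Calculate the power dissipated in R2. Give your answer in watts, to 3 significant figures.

5070 W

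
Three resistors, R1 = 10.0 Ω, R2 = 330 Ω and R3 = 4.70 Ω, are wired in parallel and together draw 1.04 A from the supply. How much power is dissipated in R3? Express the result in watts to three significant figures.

2.31 W

Parallel branches share V, not I — compute V via R_eq, then use V²/R for the target branch.
1/R_eq = 1/10.0 + 1/330 + 1/4.70 ⇒ R_eq = 3.167 Ω
V = I_total × R_eq = 1.040 × 3.167 = 3.293 V
P_R3 = V² / R3 = (3.293)² / 4.70 = 2.308 W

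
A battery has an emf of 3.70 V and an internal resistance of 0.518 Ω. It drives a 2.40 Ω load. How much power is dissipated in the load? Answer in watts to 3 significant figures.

Load and internal resistance form a series loop — compute the loop current, then the load power via I²R.
I = ε / (r + R) = 3.70 / (0.518 + 2.40) = 1.268 A
P_load = I² R = (1.268)² × 2.40 = 3.859 W

3.86 W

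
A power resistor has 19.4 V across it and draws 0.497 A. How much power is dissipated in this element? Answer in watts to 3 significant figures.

9.64 W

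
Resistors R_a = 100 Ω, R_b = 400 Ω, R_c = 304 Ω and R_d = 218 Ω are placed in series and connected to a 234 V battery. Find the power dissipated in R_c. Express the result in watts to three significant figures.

15.9 W

The current is common to all series resistors; compute it, then apply P = I²R for the target.
R_total = 100 + 400 + 304 + 218 = 1022 Ω
I = V / R_total = 234 / 1022 = 0.2290 A
P_R_c = I² × R_c = (0.2290)² × 304 = 15.94 W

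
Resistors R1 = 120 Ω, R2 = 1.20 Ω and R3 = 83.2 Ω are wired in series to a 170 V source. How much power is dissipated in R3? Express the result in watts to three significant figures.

Series elements share the same current, so find I first, then use P = I²R.
R_total = 120 + 1.20 + 83.2 = 204.4 Ω
I = V / R_total = 170 / 204.4 = 0.8317 A
P_R3 = I² × R3 = (0.8317)² × 83.2 = 57.55 W

57.6 W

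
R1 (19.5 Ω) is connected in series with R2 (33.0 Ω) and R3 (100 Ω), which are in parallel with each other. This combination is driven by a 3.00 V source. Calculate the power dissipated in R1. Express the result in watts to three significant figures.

First combine the parallel branches into one equivalent R_p, then R1 + R_p is a series pair.
R_p = (33.0×100)/(33.0+100) = 24.81 Ω
R_total = 19.5 + 24.81 = 44.31 Ω
I = V / R_total = 3.00 / 44.31 = 0.06770 A
R1 is in the main series path, so its power is I²R1.
P_R1 = (0.06770)² × 19.5 = 0.08938 W

0.0894 W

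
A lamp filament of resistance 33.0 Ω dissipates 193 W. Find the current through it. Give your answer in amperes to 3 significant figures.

Rearranging the power relation for the two known quantities gives I = √(P / R).
I = √(193 / 33.0) = 2.418 A

2.42 A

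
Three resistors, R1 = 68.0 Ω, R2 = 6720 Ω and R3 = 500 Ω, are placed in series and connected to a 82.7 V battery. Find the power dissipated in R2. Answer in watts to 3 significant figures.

Since the resistors are in series they all carry the loop current I = V/R_total; the power in any one is I²R.
R_total = 68.0 + 6720 + 500 = 7288 Ω
I = V / R_total = 82.7 / 7288 = 0.01135 A
P_R2 = I² × R2 = (0.01135)² × 6720 = 0.8653 W

0.865 W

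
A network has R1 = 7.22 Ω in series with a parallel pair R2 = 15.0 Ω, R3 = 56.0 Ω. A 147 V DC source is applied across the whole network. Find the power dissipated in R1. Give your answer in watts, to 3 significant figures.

Replace R2 and R3 with their parallel equivalent so the circuit becomes R1 in series with R_p.
R_p = (15.0×56.0)/(15.0+56.0) = 11.83 Ω
R_total = 7.22 + 11.83 = 19.05 Ω
I = V / R_total = 147 / 19.05 = 7.716 A
All the current flows through R1; use P = I²R.
P_R1 = (7.716)² × 7.22 = 429.9 W

430 W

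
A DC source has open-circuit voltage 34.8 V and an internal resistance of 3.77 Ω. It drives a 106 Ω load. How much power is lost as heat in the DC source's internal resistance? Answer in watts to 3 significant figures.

0.379 W

The internal resistance carries the same current as the load; P_int = I²r.
I = ε / (r + R) = 34.8 / (3.77 + 106) = 0.3170 A
P_int = I² r = (0.3170)² × 3.77 = 0.3789 W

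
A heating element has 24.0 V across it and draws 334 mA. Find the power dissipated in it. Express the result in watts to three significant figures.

8.02 W

Both the voltage across and the current through the element are known, so P = V I applies directly.
P = 24.0 V × 0.3340 A = 8.016 W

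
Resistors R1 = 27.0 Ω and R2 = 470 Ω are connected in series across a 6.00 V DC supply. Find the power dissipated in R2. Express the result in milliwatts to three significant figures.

68.5 mW

Since the resistors are in series they all carry the loop current I = V/R_total; the power in any one is I²R.
R_total = 27.0 + 470 = 497.0 Ω
I = V / R_total = 6.00 / 497.0 = 0.01207 A
P_R2 = I² × R2 = (0.01207)² × 470 = 0.06850 W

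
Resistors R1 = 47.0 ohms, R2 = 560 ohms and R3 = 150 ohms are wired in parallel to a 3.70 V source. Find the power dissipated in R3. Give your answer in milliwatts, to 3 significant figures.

91.3 mW

R3 sits directly across the source, so P = V²/R with V = 3.70 V.
P_R3 = V² / R3 = (3.70)² / 150 Ω = 0.09127 W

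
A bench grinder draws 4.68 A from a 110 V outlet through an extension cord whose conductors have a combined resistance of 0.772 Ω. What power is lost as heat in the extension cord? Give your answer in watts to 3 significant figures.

16.9 W

Only the current and the line resistance are needed for the I²R loss.
The extension cord carries the full 4.68 A.
P_line = I² R_line = (4.680)² × 0.772 = 16.91 W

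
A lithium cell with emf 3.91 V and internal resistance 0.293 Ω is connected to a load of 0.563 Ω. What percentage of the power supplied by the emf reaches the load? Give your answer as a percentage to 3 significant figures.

Efficiency is P_load / P_total. With a series r and R sharing the same I, P = I²R for each, so η = R/(R+r).
η = R / (R + r) = 0.563 / (0.563 + 0.293) = 0.6577

65.8 %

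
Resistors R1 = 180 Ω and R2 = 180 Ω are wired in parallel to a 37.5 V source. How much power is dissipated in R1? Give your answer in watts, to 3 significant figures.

R1 sits directly across the source, so P = V²/R with V = 37.5 V.
P_R1 = V² / R1 = (37.5)² / 180 Ω = 7.812 W

7.81 W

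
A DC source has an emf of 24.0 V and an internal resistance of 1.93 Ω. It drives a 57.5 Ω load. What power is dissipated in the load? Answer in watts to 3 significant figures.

9.38 W

Load and internal resistance form a series loop — compute the loop current, then the load power via I²R.
I = ε / (r + R) = 24.0 / (1.93 + 57.5) = 0.4038 A
P_load = I² R = (0.4038)² × 57.5 = 9.377 W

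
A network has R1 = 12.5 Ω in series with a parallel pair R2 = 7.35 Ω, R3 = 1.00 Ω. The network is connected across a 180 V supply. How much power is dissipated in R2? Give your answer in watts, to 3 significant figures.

First combine the parallel branches into one equivalent R_p, then R1 + R_p is a series pair.
R_p = (7.35×1.00)/(7.35+1.00) = 0.8802 Ω
R_total = 12.5 + 0.8802 = 13.38 Ω
I = V / R_total = 180 / 13.38 = 13.45 A
Voltage across the parallel pair: V_p = I × R_p = 13.45 × 0.8802 = 11.84 V
R2 sees V_p directly, so P = V_p² / R2.
P_R2 = (11.84)² / 7.35 = 19.08 W

19.1 W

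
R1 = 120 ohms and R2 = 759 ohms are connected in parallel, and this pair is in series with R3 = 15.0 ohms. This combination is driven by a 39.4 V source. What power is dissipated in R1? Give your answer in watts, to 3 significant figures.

Combine R1 and R2 into their parallel equivalent first, reducing the network to two series resistors.
R_p = (120×759)/(120+759) = 103.6 Ω
R_total = R_p + 15.0 = 103.6 + 15.0 = 118.6 Ω
I = V / R_total = 39.4 / 118.6 = 0.3322 A
Voltage across the parallel pair: V_p = I × R_p = 0.3322 × 103.6 = 34.42 V
Use P = V²/R for R1 with V = V_p.
P_R1 = (34.42)² / 120 = 9.871 W

9.87 W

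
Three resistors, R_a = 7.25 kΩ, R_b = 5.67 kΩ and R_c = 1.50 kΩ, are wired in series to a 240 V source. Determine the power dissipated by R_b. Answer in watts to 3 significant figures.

1.57 W

Every series element carries the same I. Get I from the total resistance, then P = I² × R_b.
R_total = (7.25 + 5.67 + 1.50) kΩ = 14420 Ω
I = V / R_total = 240 / 14420 = 0.01664 A
P_R_b = I² × R_b = (0.01664)² × 5670 = 1.571 W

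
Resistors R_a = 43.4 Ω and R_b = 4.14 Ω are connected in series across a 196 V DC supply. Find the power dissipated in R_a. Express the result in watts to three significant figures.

738 W

In a series string the same current flows through every resistor — find that current, then P = I²R for the one we want.
R_total = 43.4 + 4.14 = 47.54 Ω
I = V / R_total = 196 / 47.54 = 4.123 A
P_R_a = I² × R_a = (4.123)² × 43.4 = 737.7 W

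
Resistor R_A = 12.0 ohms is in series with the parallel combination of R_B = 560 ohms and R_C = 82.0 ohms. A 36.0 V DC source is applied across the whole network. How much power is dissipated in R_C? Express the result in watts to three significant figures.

Replace R_B and R_C with their parallel equivalent so the circuit becomes R_A in series with R_p.
R_p = (560×82.0)/(560+82.0) = 71.53 Ω
R_total = 12.0 + 71.53 = 83.53 Ω
I = V / R_total = 36.0 / 83.53 = 0.4310 A
Voltage across the parallel pair: V_p = I × R_p = 0.4310 × 71.53 = 30.83 V
With V_p across R_C, its power is V_p²/R_C.
P_R_C = (30.83)² / 82.0 = 11.59 W

11.6 W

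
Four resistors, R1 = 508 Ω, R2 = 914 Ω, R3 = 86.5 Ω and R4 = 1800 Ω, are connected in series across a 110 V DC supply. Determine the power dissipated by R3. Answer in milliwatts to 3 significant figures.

The current is common to all series resistors; compute it, then apply P = I²R for the target.
R_total = 508 + 914 + 86.5 + 1800 = 3308 Ω
I = V / R_total = 110 / 3308 = 0.03325 A
P_R3 = I² × R3 = (0.03325)² × 86.5 = 0.09562 W

95.6 mW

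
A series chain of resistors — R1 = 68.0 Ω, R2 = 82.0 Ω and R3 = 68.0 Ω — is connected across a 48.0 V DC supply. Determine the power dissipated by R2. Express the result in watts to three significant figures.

3.98 W

Series elements share the same current, so find I first, then use P = I²R.
R_total = 68.0 + 82.0 + 68.0 = 218.0 Ω
I = V / R_total = 48.0 / 218.0 = 0.2202 A
P_R2 = I² × R2 = (0.2202)² × 82.0 = 3.975 W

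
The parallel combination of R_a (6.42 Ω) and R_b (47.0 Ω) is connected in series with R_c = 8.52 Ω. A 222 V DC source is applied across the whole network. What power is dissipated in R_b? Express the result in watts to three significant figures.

167 W

Collapse the R_a‖R_b pair into one equivalent R_p; then R_p and R_c form a series string.
R_p = (6.42×47.0)/(6.42+47.0) = 5.648 Ω
R_total = R_p + 8.52 = 5.648 + 8.52 = 14.17 Ω
I = V / R_total = 222 / 14.17 = 15.67 A
Voltage across the parallel pair: V_p = I × R_p = 15.67 × 5.648 = 88.50 V
R_b has V_p across it, so P = V_p²/R_b.
P_R_b = (88.50)² / 47.0 = 166.7 W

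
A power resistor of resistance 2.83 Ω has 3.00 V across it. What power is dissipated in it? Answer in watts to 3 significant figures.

3.18 W

V and R are stated; P = V²/R avoids computing the current.
P = (3.00 V)² / 2.83 Ω = 3.180 W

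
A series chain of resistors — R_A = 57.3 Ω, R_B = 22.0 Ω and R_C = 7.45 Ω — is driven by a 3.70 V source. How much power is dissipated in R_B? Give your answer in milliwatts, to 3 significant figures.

In a series string the same current flows through every resistor — find that current, then P = I²R for the one we want.
R_total = 57.3 + 22.0 + 7.45 = 86.75 Ω
I = V / R_total = 3.70 / 86.75 = 0.04265 A
P_R_B = I² × R_B = (0.04265)² × 22.0 = 0.04002 W

40.0 mW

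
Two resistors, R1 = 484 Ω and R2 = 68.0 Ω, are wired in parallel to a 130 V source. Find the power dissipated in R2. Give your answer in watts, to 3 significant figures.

Parallel branches share the same voltage; P = V²/R gives the branch power in one step.
P_R2 = V² / R2 = (130)² / 68.0 Ω = 248.5 W

249 W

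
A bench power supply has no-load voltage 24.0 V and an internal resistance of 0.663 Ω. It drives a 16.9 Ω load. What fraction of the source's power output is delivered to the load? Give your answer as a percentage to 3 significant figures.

The source delivers εI, of which I²R reaches the load and I²r is lost; since I is common, η = R/(R+r).
η = R / (R + r) = 16.9 / (16.9 + 0.663) = 0.9623

96.2 %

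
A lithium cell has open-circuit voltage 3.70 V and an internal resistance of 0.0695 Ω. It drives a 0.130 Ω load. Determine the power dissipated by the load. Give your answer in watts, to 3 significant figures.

Load and internal resistance form a series loop — compute the loop current, then the load power via I²R.
I = ε / (r + R) = 3.70 / (0.0695 + 0.130) = 18.55 A
P_load = I² R = (18.55)² × 0.130 = 44.72 W

44.7 W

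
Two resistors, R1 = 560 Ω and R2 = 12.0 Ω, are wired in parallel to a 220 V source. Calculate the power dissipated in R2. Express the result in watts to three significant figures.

R2 sits directly across the source, so P = V²/R with V = 220 V.
P_R2 = V² / R2 = (220)² / 12.0 Ω = 4033 W

4030 W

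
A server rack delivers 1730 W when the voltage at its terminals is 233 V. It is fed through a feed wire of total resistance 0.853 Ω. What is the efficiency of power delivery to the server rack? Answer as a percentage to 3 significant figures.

I = P / V = 1730 / 233 = 7.425 A through the feed wire.
P_line = I² R_line = (7.425)² × 0.853 = 47.03 W
P_source = P_load + P_line = 1730 + 47.03 = 1777 W
η = P_load / P_source = 1730 / 1777 = 0.9735

97.4 %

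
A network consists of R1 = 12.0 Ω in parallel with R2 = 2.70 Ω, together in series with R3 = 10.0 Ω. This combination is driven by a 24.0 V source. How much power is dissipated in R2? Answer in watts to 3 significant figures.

Combine R1 and R2 into their parallel equivalent first, reducing the network to two series resistors.
R_p = (12.0×2.70)/(12.0+2.70) = 2.204 Ω
R_total = R_p + 10.0 = 2.204 + 10.0 = 12.20 Ω
I = V / R_total = 24.0 / 12.20 = 1.967 A
Voltage across the parallel pair: V_p = I × R_p = 1.967 × 2.204 = 4.334 V
R2 sits across V_p; its power is V_p²/R.
P_R2 = (4.334)² / 2.70 = 6.958 W

6.96 W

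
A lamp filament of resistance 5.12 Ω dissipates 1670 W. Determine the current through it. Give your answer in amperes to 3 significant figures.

18.1 A

Inverting the appropriate power form: I = √(P / R).
I = √(1670 / 5.12) = 18.06 A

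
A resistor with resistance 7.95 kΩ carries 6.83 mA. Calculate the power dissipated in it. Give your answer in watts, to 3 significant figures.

0.371 W

Knowing I and R, the power is just I²R — no need to find V first.
P = (0.006830 A)² × 7950 Ω = 0.3709 W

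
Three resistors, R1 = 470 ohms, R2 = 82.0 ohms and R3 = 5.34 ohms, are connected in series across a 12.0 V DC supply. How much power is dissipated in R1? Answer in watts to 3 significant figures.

0.218 W

Every series element carries the same I. Get I from the total resistance, then P = I² × R1.
R_total = 470 + 82.0 + 5.34 = 557.3 Ω
I = V / R_total = 12.0 / 557.3 = 0.02153 A
P_R1 = I² × R1 = (0.02153)² × 470 = 0.2179 W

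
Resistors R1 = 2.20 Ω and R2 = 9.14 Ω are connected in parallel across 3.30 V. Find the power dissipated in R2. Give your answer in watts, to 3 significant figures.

1.19 W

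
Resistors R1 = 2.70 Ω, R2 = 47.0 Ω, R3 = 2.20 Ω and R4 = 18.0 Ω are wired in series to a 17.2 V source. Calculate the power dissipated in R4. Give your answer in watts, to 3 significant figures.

1.09 W

Since the resistors are in series they all carry the loop current I = V/R_total; the power in any one is I²R.
R_total = 2.70 + 47.0 + 2.20 + 18.0 = 69.90 Ω
I = V / R_total = 17.2 / 69.90 = 0.2461 A
P_R4 = I² × R4 = (0.2461)² × 18.0 = 1.090 W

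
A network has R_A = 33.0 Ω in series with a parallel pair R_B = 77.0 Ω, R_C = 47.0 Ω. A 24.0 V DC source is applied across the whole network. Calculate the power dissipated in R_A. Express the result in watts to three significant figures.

First combine the parallel branches into one equivalent R_p, then R_A + R_p is a series pair.
R_p = (77.0×47.0)/(77.0+47.0) = 29.19 Ω
R_total = 33.0 + 29.19 = 62.19 Ω
I = V / R_total = 24.0 / 62.19 = 0.3859 A
All the current flows through R_A; use P = I²R.
P_R_A = (0.3859)² × 33.0 = 4.915 W

4.92 W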